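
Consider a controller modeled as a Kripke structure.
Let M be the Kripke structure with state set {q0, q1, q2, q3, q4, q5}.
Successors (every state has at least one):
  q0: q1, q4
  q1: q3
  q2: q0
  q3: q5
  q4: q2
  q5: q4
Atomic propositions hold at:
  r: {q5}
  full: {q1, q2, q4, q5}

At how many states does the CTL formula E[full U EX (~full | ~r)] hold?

Sat(~full) = {q0, q3}
Sat(~r) = {q0, q1, q2, q3, q4}
Sat(~full | ~r) = {q0, q1, q2, q3, q4}
Sat(EX (~full | ~r)) = {s : some successor in {q0, q1, q2, q3, q4}} = {q0, q1, q2, q4, q5}
E[full U EX (~full | ~r)]: least fixpoint, start Z0 = Sat(EX (~full | ~r)) = {q0, q1, q2, q4, q5}, add states in Sat(full) with some successor in Z. Already a fixed point.
Sat(E[full U EX (~full | ~r)]) = {q0, q1, q2, q4, q5}
|Sat(E[full U EX (~full | ~r)])| = |{q0, q1, q2, q4, q5}| = 5.

5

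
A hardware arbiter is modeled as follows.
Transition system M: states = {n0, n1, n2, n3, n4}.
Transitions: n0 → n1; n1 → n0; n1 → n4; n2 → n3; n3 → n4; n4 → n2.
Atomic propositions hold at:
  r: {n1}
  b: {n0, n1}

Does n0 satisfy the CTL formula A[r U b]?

A[r U b]: least fixpoint, start Z0 = Sat(b) = {n0, n1}, add states in Sat(r) with every successor in Z. Already a fixed point.
Sat(A[r U b]) = {n0, n1}
n0 ∈ Sat(A[r U b]) = {n0, n1}, so the formula holds at n0.

Yes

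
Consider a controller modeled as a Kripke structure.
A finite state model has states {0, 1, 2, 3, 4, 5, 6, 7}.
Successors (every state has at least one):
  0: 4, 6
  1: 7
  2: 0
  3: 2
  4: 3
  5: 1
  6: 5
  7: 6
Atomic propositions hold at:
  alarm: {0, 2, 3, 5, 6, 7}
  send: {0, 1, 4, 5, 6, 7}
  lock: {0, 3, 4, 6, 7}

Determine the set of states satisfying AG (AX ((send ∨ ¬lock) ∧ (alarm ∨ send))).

Sat(¬lock) = {1, 2, 5}
Sat(send ∨ ¬lock) = {0, 1, 2, 4, 5, 6, 7}
Sat(alarm ∨ send) = {0, 1, 2, 3, 4, 5, 6, 7}
Sat((send ∨ ¬lock) ∧ (alarm ∨ send)) = {0, 1, 2, 4, 5, 6, 7}
Sat(AX ((send ∨ ¬lock) ∧ (alarm ∨ send))) = {s : every successor in {0, 1, 2, 4, 5, 6, 7}} = {0, 1, 2, 3, 5, 6, 7}
AG (AX ((send ∨ ¬lock) ∧ (alarm ∨ send))): greatest fixpoint, start Z0 = {0, 1, 2, 3, 5, 6, 7}, keep only states in Sat with every successor in Z. Z1 = {1, 2, 3, 5, 6, 7}; Z2 = {1, 3, 5, 6, 7}; Z3 = {1, 5, 6, 7}; fixed.
Sat(AG (AX ((send ∨ ¬lock) ∧ (alarm ∨ send)))) = {1, 5, 6, 7}

{1, 5, 6, 7}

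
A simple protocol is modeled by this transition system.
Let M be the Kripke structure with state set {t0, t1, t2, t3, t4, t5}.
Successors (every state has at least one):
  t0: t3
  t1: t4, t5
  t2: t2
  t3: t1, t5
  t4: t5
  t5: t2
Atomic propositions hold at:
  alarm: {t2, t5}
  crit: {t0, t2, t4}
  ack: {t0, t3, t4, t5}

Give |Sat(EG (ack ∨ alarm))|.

5

Sat(ack ∨ alarm) = {t0, t2, t3, t4, t5}
EG (ack ∨ alarm): greatest fixpoint, start Z0 = {t0, t2, t3, t4, t5}, keep only states in Sat with some successor in Z. Already a fixed point.
Sat(EG (ack ∨ alarm)) = {t0, t2, t3, t4, t5}
|Sat(EG (ack ∨ alarm))| = |{t0, t2, t3, t4, t5}| = 5.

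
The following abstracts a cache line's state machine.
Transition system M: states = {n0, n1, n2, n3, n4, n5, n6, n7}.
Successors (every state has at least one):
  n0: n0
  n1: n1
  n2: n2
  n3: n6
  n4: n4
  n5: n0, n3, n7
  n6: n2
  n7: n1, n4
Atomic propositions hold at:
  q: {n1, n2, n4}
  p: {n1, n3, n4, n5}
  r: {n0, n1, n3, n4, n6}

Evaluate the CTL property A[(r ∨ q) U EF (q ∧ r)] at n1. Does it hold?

Sat(r ∨ q) = {n0, n1, n2, n3, n4, n6}
Sat(q ∧ r) = {n1, n4}
EF (q ∧ r): least fixpoint, start Z0 = {n1, n4}, add states with some successor in Z. Z1 = {n1, n4, n7}; Z2 = {n1, n4, n5, n7}; fixed.
Sat(EF (q ∧ r)) = {n1, n4, n5, n7}
A[(r ∨ q) U EF (q ∧ r)]: least fixpoint, start Z0 = Sat(EF (q ∧ r)) = {n1, n4, n5, n7}, add states in Sat(r ∨ q) with every successor in Z. Already a fixed point.
Sat(A[(r ∨ q) U EF (q ∧ r)]) = {n1, n4, n5, n7}
n1 ∈ Sat(A[(r ∨ q) U EF (q ∧ r)]) = {n1, n4, n5, n7}, so the formula holds at n1.

Yes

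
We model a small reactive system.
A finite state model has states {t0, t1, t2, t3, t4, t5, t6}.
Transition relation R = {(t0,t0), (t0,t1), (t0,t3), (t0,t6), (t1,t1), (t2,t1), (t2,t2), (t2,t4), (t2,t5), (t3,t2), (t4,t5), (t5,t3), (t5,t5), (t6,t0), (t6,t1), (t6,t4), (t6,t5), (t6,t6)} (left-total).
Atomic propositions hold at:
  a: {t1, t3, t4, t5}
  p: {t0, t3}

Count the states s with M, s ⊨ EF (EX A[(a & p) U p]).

6

Sat(a & p) = {t3}
A[(a & p) U p]: least fixpoint, start Z0 = Sat(p) = {t0, t3}, add states in Sat(a & p) with every successor in Z. Already a fixed point.
Sat(A[(a & p) U p]) = {t0, t3}
Sat(EX A[(a & p) U p]) = {s : some successor in {t0, t3}} = {t0, t5, t6}
EF (EX A[(a & p) U p]): least fixpoint, start Z0 = {t0, t5, t6}, add states with some successor in Z. Z1 = {t0, t2, t4, t5, t6}; Z2 = {t0, t2, t3, t4, t5, t6}; fixed.
Sat(EF (EX A[(a & p) U p])) = {t0, t2, t3, t4, t5, t6}
|Sat(EF (EX A[(a & p) U p]))| = |{t0, t2, t3, t4, t5, t6}| = 6.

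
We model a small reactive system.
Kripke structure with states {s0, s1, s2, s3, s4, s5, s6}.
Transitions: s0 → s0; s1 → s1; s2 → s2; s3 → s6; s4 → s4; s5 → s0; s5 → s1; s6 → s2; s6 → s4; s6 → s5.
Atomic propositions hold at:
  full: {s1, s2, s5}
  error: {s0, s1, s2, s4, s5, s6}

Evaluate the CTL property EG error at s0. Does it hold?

Yes

EG error: greatest fixpoint, start Z0 = {s0, s1, s2, s4, s5, s6}, keep only states in Sat with some successor in Z. Already a fixed point.
Sat(EG error) = {s0, s1, s2, s4, s5, s6}
s0 ∈ Sat(EG error) = {s0, s1, s2, s4, s5, s6}, so the formula holds at s0.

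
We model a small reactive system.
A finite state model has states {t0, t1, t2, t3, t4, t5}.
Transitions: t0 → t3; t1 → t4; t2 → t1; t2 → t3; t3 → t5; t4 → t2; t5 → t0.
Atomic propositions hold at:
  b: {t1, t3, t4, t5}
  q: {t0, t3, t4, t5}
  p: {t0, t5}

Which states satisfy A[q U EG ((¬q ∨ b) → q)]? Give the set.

Sat(¬q) = {t1, t2}
Sat(¬q ∨ b) = {t1, t2, t3, t4, t5}
Sat((¬q ∨ b) → q) = {t0, t3, t4, t5}
EG ((¬q ∨ b) → q): greatest fixpoint, start Z0 = {t0, t3, t4, t5}, keep only states in Sat with some successor in Z. Z1 = {t0, t3, t5}; fixed.
Sat(EG ((¬q ∨ b) → q)) = {t0, t3, t5}
A[q U EG ((¬q ∨ b) → q)]: least fixpoint, start Z0 = Sat(EG ((¬q ∨ b) → q)) = {t0, t3, t5}, add states in Sat(q) with every successor in Z. Already a fixed point.
Sat(A[q U EG ((¬q ∨ b) → q)]) = {t0, t3, t5}

{t0, t3, t5}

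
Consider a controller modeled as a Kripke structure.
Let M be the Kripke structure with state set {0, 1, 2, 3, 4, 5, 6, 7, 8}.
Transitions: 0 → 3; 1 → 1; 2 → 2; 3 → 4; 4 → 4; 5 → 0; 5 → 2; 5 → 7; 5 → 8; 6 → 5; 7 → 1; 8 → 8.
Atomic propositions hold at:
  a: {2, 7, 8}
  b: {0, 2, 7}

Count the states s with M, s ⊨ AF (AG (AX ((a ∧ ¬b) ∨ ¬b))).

Sat(¬b) = {1, 3, 4, 5, 6, 8}
Sat(a ∧ ¬b) = {8}
Sat((a ∧ ¬b) ∨ ¬b) = {1, 3, 4, 5, 6, 8}
Sat(AX ((a ∧ ¬b) ∨ ¬b)) = {s : every successor in {1, 3, 4, 5, 6, 8}} = {0, 1, 3, 4, 6, 7, 8}
AG (AX ((a ∧ ¬b) ∨ ¬b)): greatest fixpoint, start Z0 = {0, 1, 3, 4, 6, 7, 8}, keep only states in Sat with every successor in Z. Z1 = {0, 1, 3, 4, 7, 8}; fixed.
Sat(AG (AX ((a ∧ ¬b) ∨ ¬b))) = {0, 1, 3, 4, 7, 8}
AF (AG (AX ((a ∧ ¬b) ∨ ¬b))): least fixpoint, start Z0 = {0, 1, 3, 4, 7, 8}, add states with every successor in Z. Already a fixed point.
Sat(AF (AG (AX ((a ∧ ¬b) ∨ ¬b)))) = {0, 1, 3, 4, 7, 8}
|Sat(AF (AG (AX ((a ∧ ¬b) ∨ ¬b))))| = |{0, 1, 3, 4, 7, 8}| = 6.

6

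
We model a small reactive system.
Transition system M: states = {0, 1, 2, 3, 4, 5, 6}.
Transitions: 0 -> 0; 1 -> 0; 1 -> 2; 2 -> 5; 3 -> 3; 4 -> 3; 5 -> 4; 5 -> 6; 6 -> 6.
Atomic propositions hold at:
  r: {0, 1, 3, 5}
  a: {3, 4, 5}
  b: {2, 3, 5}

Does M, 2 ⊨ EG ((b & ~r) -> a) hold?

Sat(~r) = {2, 4, 6}
Sat(b & ~r) = {2}
Sat((b & ~r) -> a) = {0, 1, 3, 4, 5, 6}
EG ((b & ~r) -> a): greatest fixpoint, start Z0 = {0, 1, 3, 4, 5, 6}, keep only states in Sat with some successor in Z. Already a fixed point.
Sat(EG ((b & ~r) -> a)) = {0, 1, 3, 4, 5, 6}
2 ∉ Sat(EG ((b & ~r) -> a)) = {0, 1, 3, 4, 5, 6}, so the formula does not hold at 2.

No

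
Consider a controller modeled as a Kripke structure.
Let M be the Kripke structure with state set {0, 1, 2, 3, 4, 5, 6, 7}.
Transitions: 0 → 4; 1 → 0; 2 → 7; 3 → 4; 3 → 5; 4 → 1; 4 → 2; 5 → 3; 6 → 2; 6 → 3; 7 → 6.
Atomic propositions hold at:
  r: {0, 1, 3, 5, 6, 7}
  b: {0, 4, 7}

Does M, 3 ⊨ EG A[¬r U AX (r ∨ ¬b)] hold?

Sat(¬r) = {2, 4}
Sat(¬b) = {1, 2, 3, 5, 6}
Sat(r ∨ ¬b) = {0, 1, 2, 3, 5, 6, 7}
Sat(AX (r ∨ ¬b)) = {s : every successor in {0, 1, 2, 3, 5, 6, 7}} = {1, 2, 4, 5, 6, 7}
A[¬r U AX (r ∨ ¬b)]: least fixpoint, start Z0 = Sat(AX (r ∨ ¬b)) = {1, 2, 4, 5, 6, 7}, add states in Sat(¬r) with every successor in Z. Already a fixed point.
Sat(A[¬r U AX (r ∨ ¬b)]) = {1, 2, 4, 5, 6, 7}
EG A[¬r U AX (r ∨ ¬b)]: greatest fixpoint, start Z0 = {1, 2, 4, 5, 6, 7}, keep only states in Sat with some successor in Z. Z1 = {2, 4, 6, 7}; fixed.
Sat(EG A[¬r U AX (r ∨ ¬b)]) = {2, 4, 6, 7}
3 ∉ Sat(EG A[¬r U AX (r ∨ ¬b)]) = {2, 4, 6, 7}, so the formula does not hold at 3.

No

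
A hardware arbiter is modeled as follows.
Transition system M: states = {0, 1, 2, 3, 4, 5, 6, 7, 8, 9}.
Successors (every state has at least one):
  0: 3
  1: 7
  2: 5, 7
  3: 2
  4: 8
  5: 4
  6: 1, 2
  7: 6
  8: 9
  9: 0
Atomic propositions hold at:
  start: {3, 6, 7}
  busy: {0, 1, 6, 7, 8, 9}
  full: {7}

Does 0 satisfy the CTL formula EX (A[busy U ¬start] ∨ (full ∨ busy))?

No

Sat(¬start) = {0, 1, 2, 4, 5, 8, 9}
A[busy U ¬start]: least fixpoint, start Z0 = Sat(¬start) = {0, 1, 2, 4, 5, 8, 9}, add states in Sat(busy) with every successor in Z. Z1 = {0, 1, 2, 4, 5, 6, 8, 9}; Z2 = {0, 1, 2, 4, 5, 6, 7, 8, 9}; fixed.
Sat(A[busy U ¬start]) = {0, 1, 2, 4, 5, 6, 7, 8, 9}
Sat(full ∨ busy) = {0, 1, 6, 7, 8, 9}
Sat(A[busy U ¬start] ∨ (full ∨ busy)) = {0, 1, 2, 4, 5, 6, 7, 8, 9}
Sat(EX (A[busy U ¬start] ∨ (full ∨ busy))) = {s : some successor in {0, 1, 2, 4, 5, 6, 7, 8, 9}} = {1, 2, 3, 4, 5, 6, 7, 8, 9}
0 ∉ Sat(EX (A[busy U ¬start] ∨ (full ∨ busy))) = {1, 2, 3, 4, 5, 6, 7, 8, 9}, so the formula does not hold at 0.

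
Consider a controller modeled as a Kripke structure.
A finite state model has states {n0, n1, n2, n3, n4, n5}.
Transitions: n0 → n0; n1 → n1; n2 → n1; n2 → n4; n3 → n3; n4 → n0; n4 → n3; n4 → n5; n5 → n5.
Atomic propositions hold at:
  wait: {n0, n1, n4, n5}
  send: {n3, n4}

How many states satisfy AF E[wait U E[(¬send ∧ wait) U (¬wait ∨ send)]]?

Sat(¬send) = {n0, n1, n2, n5}
Sat(¬send ∧ wait) = {n0, n1, n5}
Sat(¬wait) = {n2, n3}
Sat(¬wait ∨ send) = {n2, n3, n4}
E[(¬send ∧ wait) U (¬wait ∨ send)]: least fixpoint, start Z0 = Sat((¬wait ∨ send)) = {n2, n3, n4}, add states in Sat(¬send ∧ wait) with some successor in Z. Already a fixed point.
Sat(E[(¬send ∧ wait) U (¬wait ∨ send)]) = {n2, n3, n4}
E[wait U E[(¬send ∧ wait) U (¬wait ∨ send)]]: least fixpoint, start Z0 = Sat(E[(¬send ∧ wait) U (¬wait ∨ send)]) = {n2, n3, n4}, add states in Sat(wait) with some successor in Z. Already a fixed point.
Sat(E[wait U E[(¬send ∧ wait) U (¬wait ∨ send)]]) = {n2, n3, n4}
AF E[wait U E[(¬send ∧ wait) U (¬wait ∨ send)]]: least fixpoint, start Z0 = {n2, n3, n4}, add states with every successor in Z. Already a fixed point.
Sat(AF E[wait U E[(¬send ∧ wait) U (¬wait ∨ send)]]) = {n2, n3, n4}
|Sat(AF E[wait U E[(¬send ∧ wait) U (¬wait ∨ send)]])| = |{n2, n3, n4}| = 3.

3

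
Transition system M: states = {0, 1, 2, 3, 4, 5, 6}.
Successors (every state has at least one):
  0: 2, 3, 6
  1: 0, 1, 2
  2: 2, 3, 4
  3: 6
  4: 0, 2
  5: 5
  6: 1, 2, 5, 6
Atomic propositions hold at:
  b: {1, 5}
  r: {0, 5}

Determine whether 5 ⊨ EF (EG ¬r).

No

Sat(¬r) = {1, 2, 3, 4, 6}
EG ¬r: greatest fixpoint, start Z0 = {1, 2, 3, 4, 6}, keep only states in Sat with some successor in Z. Already a fixed point.
Sat(EG ¬r) = {1, 2, 3, 4, 6}
EF (EG ¬r): least fixpoint, start Z0 = {1, 2, 3, 4, 6}, add states with some successor in Z. Z1 = {0, 1, 2, 3, 4, 6}; fixed.
Sat(EF (EG ¬r)) = {0, 1, 2, 3, 4, 6}
5 ∉ Sat(EF (EG ¬r)) = {0, 1, 2, 3, 4, 6}, so the formula does not hold at 5.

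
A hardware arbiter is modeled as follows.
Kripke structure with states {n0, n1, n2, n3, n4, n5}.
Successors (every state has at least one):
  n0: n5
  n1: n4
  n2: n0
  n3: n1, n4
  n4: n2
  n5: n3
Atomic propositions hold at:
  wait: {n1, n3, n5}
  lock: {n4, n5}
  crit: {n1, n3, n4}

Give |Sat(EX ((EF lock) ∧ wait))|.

EF lock: least fixpoint, start Z0 = {n4, n5}, add states with some successor in Z. Z1 = {n0, n1, n3, n4, n5}; Z2 = {n0, n1, n2, n3, n4, n5}; fixed.
Sat(EF lock) = {n0, n1, n2, n3, n4, n5}
Sat((EF lock) ∧ wait) = {n1, n3, n5}
Sat(EX ((EF lock) ∧ wait)) = {s : some successor in {n1, n3, n5}} = {n0, n3, n5}
|Sat(EX ((EF lock) ∧ wait))| = |{n0, n3, n5}| = 3.

3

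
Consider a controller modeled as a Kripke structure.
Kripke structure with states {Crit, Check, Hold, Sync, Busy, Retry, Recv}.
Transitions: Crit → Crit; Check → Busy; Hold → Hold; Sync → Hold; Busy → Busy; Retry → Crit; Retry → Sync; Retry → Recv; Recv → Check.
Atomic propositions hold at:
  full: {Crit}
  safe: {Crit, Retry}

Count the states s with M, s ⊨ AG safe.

AG safe: greatest fixpoint, start Z0 = {Crit, Retry}, keep only states in Sat with every successor in Z. Z1 = {Crit}; fixed.
Sat(AG safe) = {Crit}
|Sat(AG safe)| = |{Crit}| = 1.

1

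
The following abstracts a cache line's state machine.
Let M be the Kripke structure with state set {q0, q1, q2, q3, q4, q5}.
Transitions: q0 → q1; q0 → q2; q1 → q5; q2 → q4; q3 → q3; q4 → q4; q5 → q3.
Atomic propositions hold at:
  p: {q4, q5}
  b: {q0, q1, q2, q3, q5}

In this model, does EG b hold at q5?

Yes

EG b: greatest fixpoint, start Z0 = {q0, q1, q2, q3, q5}, keep only states in Sat with some successor in Z. Z1 = {q0, q1, q3, q5}; fixed.
Sat(EG b) = {q0, q1, q3, q5}
q5 ∈ Sat(EG b) = {q0, q1, q3, q5}, so the formula holds at q5.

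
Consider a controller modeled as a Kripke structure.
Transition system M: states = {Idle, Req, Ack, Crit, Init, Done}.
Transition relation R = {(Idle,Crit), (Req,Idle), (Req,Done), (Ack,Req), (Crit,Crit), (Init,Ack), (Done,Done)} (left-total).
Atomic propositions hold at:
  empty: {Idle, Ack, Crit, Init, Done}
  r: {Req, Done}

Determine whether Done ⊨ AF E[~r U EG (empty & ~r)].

Sat(~r) = {Idle, Ack, Crit, Init}
Sat(empty & ~r) = {Idle, Ack, Crit, Init}
EG (empty & ~r): greatest fixpoint, start Z0 = {Idle, Ack, Crit, Init}, keep only states in Sat with some successor in Z. Z1 = {Idle, Crit, Init}; Z2 = {Idle, Crit}; fixed.
Sat(EG (empty & ~r)) = {Idle, Crit}
E[~r U EG (empty & ~r)]: least fixpoint, start Z0 = Sat(EG (empty & ~r)) = {Idle, Crit}, add states in Sat(~r) with some successor in Z. Already a fixed point.
Sat(E[~r U EG (empty & ~r)]) = {Idle, Crit}
AF E[~r U EG (empty & ~r)]: least fixpoint, start Z0 = {Idle, Crit}, add states with every successor in Z. Already a fixed point.
Sat(AF E[~r U EG (empty & ~r)]) = {Idle, Crit}
Done ∉ Sat(AF E[~r U EG (empty & ~r)]) = {Idle, Crit}, so the formula does not hold at Done.

No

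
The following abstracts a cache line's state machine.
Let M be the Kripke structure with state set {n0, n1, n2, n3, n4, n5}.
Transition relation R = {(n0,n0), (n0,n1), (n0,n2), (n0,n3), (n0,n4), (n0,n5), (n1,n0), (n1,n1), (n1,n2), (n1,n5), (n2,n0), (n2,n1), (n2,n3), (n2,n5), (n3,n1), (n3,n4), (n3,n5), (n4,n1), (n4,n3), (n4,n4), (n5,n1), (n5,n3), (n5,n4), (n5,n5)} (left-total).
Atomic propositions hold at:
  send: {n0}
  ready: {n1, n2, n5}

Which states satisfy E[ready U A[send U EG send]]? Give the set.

EG send: greatest fixpoint, start Z0 = {n0}, keep only states in Sat with some successor in Z. Already a fixed point.
Sat(EG send) = {n0}
A[send U EG send]: least fixpoint, start Z0 = Sat(EG send) = {n0}, add states in Sat(send) with every successor in Z. Already a fixed point.
Sat(A[send U EG send]) = {n0}
E[ready U A[send U EG send]]: least fixpoint, start Z0 = Sat(A[send U EG send]) = {n0}, add states in Sat(ready) with some successor in Z. Z1 = {n0, n1, n2}; Z2 = {n0, n1, n2, n5}; fixed.
Sat(E[ready U A[send U EG send]]) = {n0, n1, n2, n5}

{n0, n1, n2, n5}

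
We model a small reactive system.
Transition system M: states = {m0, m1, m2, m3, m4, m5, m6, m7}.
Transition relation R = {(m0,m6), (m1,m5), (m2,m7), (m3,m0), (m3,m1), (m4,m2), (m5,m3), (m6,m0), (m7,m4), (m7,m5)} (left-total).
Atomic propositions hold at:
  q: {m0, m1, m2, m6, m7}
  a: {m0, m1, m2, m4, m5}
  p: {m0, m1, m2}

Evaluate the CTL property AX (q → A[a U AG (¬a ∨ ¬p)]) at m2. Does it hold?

No

Sat(¬a) = {m3, m6, m7}
Sat(¬p) = {m3, m4, m5, m6, m7}
Sat(¬a ∨ ¬p) = {m3, m4, m5, m6, m7}
AG (¬a ∨ ¬p): greatest fixpoint, start Z0 = {m3, m4, m5, m6, m7}, keep only states in Sat with every successor in Z. Z1 = {m5, m7}; Z2 = ∅; fixed.
Sat(AG (¬a ∨ ¬p)) = ∅
A[a U AG (¬a ∨ ¬p)]: least fixpoint, start Z0 = Sat(AG (¬a ∨ ¬p)) = ∅, add states in Sat(a) with every successor in Z. Already a fixed point.
Sat(A[a U AG (¬a ∨ ¬p)]) = ∅
Sat(q → A[a U AG (¬a ∨ ¬p)]) = {m3, m4, m5}
Sat(AX (q → A[a U AG (¬a ∨ ¬p)])) = {s : every successor in {m3, m4, m5}} = {m1, m5, m7}
m2 ∉ Sat(AX (q → A[a U AG (¬a ∨ ¬p)])) = {m1, m5, m7}, so the formula does not hold at m2.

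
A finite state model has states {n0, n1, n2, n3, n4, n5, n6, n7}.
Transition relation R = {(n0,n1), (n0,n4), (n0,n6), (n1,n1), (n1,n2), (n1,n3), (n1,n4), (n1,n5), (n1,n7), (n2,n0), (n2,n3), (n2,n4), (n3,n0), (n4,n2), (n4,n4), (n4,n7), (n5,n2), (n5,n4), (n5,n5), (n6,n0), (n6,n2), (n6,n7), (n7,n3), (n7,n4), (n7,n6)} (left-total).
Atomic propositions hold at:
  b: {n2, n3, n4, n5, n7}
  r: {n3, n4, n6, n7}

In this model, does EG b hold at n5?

Yes

EG b: greatest fixpoint, start Z0 = {n2, n3, n4, n5, n7}, keep only states in Sat with some successor in Z. Z1 = {n2, n4, n5, n7}; fixed.
Sat(EG b) = {n2, n4, n5, n7}
n5 ∈ Sat(EG b) = {n2, n4, n5, n7}, so the formula holds at n5.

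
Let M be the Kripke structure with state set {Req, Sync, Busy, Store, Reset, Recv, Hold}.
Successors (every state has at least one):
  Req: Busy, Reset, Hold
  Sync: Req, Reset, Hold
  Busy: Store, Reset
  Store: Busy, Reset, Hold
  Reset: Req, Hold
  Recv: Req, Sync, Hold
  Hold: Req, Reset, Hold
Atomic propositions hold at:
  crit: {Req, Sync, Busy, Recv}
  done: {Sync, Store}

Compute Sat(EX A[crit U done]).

{Busy, Recv}

A[crit U done]: least fixpoint, start Z0 = Sat(done) = {Sync, Store}, add states in Sat(crit) with every successor in Z. Already a fixed point.
Sat(A[crit U done]) = {Sync, Store}
Sat(EX A[crit U done]) = {s : some successor in {Sync, Store}} = {Busy, Recv}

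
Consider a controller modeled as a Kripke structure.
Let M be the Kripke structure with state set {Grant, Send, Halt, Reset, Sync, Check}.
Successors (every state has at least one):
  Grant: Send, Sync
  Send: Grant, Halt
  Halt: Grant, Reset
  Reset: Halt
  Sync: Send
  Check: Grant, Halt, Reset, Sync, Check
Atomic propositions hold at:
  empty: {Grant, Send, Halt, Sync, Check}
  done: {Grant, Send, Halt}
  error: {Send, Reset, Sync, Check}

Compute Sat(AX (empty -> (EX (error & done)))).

Sat(error & done) = {Send}
Sat(EX (error & done)) = {s : some successor in {Send}} = {Grant, Sync}
Sat(empty -> (EX (error & done))) = {Grant, Reset, Sync}
Sat(AX (empty -> (EX (error & done)))) = {s : every successor in {Grant, Reset, Sync}} = {Halt}

{Halt}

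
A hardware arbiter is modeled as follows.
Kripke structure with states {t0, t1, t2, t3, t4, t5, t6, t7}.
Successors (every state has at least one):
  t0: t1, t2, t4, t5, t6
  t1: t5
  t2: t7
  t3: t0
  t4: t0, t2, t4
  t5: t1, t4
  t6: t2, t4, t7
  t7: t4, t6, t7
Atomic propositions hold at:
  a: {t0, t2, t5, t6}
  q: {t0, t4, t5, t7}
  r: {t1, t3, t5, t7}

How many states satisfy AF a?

AF a: least fixpoint, start Z0 = {t0, t2, t5, t6}, add states with every successor in Z. Z1 = {t0, t1, t2, t3, t5, t6}; fixed.
Sat(AF a) = {t0, t1, t2, t3, t5, t6}
|Sat(AF a)| = |{t0, t1, t2, t3, t5, t6}| = 6.

6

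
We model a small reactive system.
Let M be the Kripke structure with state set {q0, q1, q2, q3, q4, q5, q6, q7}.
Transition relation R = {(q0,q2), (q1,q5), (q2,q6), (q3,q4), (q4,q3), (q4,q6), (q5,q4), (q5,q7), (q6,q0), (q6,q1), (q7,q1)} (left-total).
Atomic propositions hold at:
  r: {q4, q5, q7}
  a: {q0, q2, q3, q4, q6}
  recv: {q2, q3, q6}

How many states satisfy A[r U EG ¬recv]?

3

Sat(¬recv) = {q0, q1, q4, q5, q7}
EG ¬recv: greatest fixpoint, start Z0 = {q0, q1, q4, q5, q7}, keep only states in Sat with some successor in Z. Z1 = {q1, q5, q7}; fixed.
Sat(EG ¬recv) = {q1, q5, q7}
A[r U EG ¬recv]: least fixpoint, start Z0 = Sat(EG ¬recv) = {q1, q5, q7}, add states in Sat(r) with every successor in Z. Already a fixed point.
Sat(A[r U EG ¬recv]) = {q1, q5, q7}
|Sat(A[r U EG ¬recv])| = |{q1, q5, q7}| = 3.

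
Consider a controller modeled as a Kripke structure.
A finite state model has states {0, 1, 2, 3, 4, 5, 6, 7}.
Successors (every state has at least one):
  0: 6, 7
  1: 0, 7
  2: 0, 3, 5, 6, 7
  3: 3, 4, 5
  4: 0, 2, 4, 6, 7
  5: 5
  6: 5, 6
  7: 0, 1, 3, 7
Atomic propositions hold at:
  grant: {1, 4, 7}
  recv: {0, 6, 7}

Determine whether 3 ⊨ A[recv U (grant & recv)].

Sat(grant & recv) = {7}
A[recv U (grant & recv)]: least fixpoint, start Z0 = Sat((grant & recv)) = {7}, add states in Sat(recv) with every successor in Z. Already a fixed point.
Sat(A[recv U (grant & recv)]) = {7}
3 ∉ Sat(A[recv U (grant & recv)]) = {7}, so the formula does not hold at 3.

No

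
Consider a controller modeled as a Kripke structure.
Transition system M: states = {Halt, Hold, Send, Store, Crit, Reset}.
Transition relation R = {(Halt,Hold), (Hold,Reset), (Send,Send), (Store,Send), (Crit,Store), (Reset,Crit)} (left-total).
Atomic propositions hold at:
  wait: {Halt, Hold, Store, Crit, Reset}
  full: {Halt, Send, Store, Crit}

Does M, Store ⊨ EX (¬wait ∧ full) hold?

Sat(¬wait) = {Send}
Sat(¬wait ∧ full) = {Send}
Sat(EX (¬wait ∧ full)) = {s : some successor in {Send}} = {Send, Store}
Store ∈ Sat(EX (¬wait ∧ full)) = {Send, Store}, so the formula holds at Store.

Yes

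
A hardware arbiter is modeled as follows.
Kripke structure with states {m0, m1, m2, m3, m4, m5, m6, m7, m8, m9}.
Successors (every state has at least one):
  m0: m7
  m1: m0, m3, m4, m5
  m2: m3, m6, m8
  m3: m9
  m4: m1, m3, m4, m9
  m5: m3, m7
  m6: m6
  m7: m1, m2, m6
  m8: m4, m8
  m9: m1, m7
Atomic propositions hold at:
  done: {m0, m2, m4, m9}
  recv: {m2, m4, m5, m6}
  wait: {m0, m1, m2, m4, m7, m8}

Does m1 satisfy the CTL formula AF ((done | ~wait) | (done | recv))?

Yes

Sat(~wait) = {m3, m5, m6, m9}
Sat(done | ~wait) = {m0, m2, m3, m4, m5, m6, m9}
Sat(done | recv) = {m0, m2, m4, m5, m6, m9}
Sat((done | ~wait) | (done | recv)) = {m0, m2, m3, m4, m5, m6, m9}
AF ((done | ~wait) | (done | recv)): least fixpoint, start Z0 = {m0, m2, m3, m4, m5, m6, m9}, add states with every successor in Z. Z1 = {m0, m1, m2, m3, m4, m5, m6, m9}; Z2 = {m0, m1, m2, m3, m4, m5, m6, m7, m9}; fixed.
Sat(AF ((done | ~wait) | (done | recv))) = {m0, m1, m2, m3, m4, m5, m6, m7, m9}
m1 ∈ Sat(AF ((done | ~wait) | (done | recv))) = {m0, m1, m2, m3, m4, m5, m6, m7, m9}, so the formula holds at m1.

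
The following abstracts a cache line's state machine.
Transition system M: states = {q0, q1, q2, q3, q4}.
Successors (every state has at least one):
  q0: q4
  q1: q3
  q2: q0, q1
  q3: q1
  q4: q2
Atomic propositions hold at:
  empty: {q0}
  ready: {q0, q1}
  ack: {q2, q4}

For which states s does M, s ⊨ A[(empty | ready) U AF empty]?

Sat(empty | ready) = {q0, q1}
AF empty: least fixpoint, start Z0 = {q0}, add states with every successor in Z. Already a fixed point.
Sat(AF empty) = {q0}
A[(empty | ready) U AF empty]: least fixpoint, start Z0 = Sat(AF empty) = {q0}, add states in Sat(empty | ready) with every successor in Z. Already a fixed point.
Sat(A[(empty | ready) U AF empty]) = {q0}

{q0}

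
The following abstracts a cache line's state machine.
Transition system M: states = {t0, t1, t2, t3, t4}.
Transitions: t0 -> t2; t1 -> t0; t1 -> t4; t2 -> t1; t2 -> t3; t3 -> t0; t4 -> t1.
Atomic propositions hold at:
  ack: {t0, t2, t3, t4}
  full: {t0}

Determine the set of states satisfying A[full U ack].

A[full U ack]: least fixpoint, start Z0 = Sat(ack) = {t0, t2, t3, t4}, add states in Sat(full) with every successor in Z. Already a fixed point.
Sat(A[full U ack]) = {t0, t2, t3, t4}

{t0, t2, t3, t4}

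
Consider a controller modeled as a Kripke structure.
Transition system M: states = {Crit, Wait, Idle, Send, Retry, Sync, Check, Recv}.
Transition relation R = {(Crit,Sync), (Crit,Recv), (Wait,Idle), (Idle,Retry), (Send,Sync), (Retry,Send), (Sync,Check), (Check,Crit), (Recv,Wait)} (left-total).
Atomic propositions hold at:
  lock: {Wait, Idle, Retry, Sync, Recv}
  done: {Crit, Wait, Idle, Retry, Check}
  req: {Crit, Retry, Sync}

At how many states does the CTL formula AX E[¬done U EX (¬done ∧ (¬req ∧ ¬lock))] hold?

Sat(¬done) = {Send, Sync, Recv}
Sat(¬req) = {Wait, Idle, Send, Check, Recv}
Sat(¬lock) = {Crit, Send, Check}
Sat(¬req ∧ ¬lock) = {Send, Check}
Sat(¬done ∧ (¬req ∧ ¬lock)) = {Send}
Sat(EX (¬done ∧ (¬req ∧ ¬lock))) = {s : some successor in {Send}} = {Retry}
E[¬done U EX (¬done ∧ (¬req ∧ ¬lock))]: least fixpoint, start Z0 = Sat(EX (¬done ∧ (¬req ∧ ¬lock))) = {Retry}, add states in Sat(¬done) with some successor in Z. Already a fixed point.
Sat(E[¬done U EX (¬done ∧ (¬req ∧ ¬lock))]) = {Retry}
Sat(AX E[¬done U EX (¬done ∧ (¬req ∧ ¬lock))]) = {s : every successor in {Retry}} = {Idle}
|Sat(AX E[¬done U EX (¬done ∧ (¬req ∧ ¬lock))])| = |{Idle}| = 1.

1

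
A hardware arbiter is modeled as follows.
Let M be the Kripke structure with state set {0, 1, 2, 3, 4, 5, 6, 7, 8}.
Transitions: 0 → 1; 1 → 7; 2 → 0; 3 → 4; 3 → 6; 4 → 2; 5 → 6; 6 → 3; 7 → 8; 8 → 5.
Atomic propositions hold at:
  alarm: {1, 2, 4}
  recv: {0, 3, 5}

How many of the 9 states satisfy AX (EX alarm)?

2

Sat(EX alarm) = {s : some successor in {1, 2, 4}} = {0, 3, 4}
Sat(AX (EX alarm)) = {s : every successor in {0, 3, 4}} = {2, 6}
|Sat(AX (EX alarm))| = |{2, 6}| = 2.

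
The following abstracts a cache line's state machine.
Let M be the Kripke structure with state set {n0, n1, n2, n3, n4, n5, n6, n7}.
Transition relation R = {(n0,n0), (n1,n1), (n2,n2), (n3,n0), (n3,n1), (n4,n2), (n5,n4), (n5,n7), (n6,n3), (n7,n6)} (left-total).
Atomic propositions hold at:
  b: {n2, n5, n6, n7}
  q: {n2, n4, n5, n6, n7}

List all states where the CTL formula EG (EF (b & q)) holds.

{n2, n4, n5}

Sat(b & q) = {n2, n5, n6, n7}
EF (b & q): least fixpoint, start Z0 = {n2, n5, n6, n7}, add states with some successor in Z. Z1 = {n2, n4, n5, n6, n7}; fixed.
Sat(EF (b & q)) = {n2, n4, n5, n6, n7}
EG (EF (b & q)): greatest fixpoint, start Z0 = {n2, n4, n5, n6, n7}, keep only states in Sat with some successor in Z. Z1 = {n2, n4, n5, n7}; Z2 = {n2, n4, n5}; fixed.
Sat(EG (EF (b & q))) = {n2, n4, n5}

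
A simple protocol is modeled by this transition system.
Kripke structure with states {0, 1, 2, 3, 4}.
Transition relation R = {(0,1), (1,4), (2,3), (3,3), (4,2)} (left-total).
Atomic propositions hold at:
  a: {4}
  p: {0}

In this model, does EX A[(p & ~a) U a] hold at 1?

Sat(~a) = {0, 1, 2, 3}
Sat(p & ~a) = {0}
A[(p & ~a) U a]: least fixpoint, start Z0 = Sat(a) = {4}, add states in Sat(p & ~a) with every successor in Z. Already a fixed point.
Sat(A[(p & ~a) U a]) = {4}
Sat(EX A[(p & ~a) U a]) = {s : some successor in {4}} = {1}
1 ∈ Sat(EX A[(p & ~a) U a]) = {1}, so the formula holds at 1.

Yes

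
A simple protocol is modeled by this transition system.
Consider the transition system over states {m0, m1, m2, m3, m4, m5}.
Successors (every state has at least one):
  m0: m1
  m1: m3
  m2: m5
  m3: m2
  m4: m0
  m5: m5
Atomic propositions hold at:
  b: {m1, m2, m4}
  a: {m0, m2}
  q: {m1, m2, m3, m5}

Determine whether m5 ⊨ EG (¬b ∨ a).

Yes

Sat(¬b) = {m0, m3, m5}
Sat(¬b ∨ a) = {m0, m2, m3, m5}
EG (¬b ∨ a): greatest fixpoint, start Z0 = {m0, m2, m3, m5}, keep only states in Sat with some successor in Z. Z1 = {m2, m3, m5}; fixed.
Sat(EG (¬b ∨ a)) = {m2, m3, m5}
m5 ∈ Sat(EG (¬b ∨ a)) = {m2, m3, m5}, so the formula holds at m5.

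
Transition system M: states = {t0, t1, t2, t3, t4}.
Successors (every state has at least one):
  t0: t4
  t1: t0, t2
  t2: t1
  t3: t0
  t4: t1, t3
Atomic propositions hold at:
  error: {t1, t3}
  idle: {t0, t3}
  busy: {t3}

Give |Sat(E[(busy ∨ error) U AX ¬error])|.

Sat(busy ∨ error) = {t1, t3}
Sat(¬error) = {t0, t2, t4}
Sat(AX ¬error) = {s : every successor in {t0, t2, t4}} = {t0, t1, t3}
E[(busy ∨ error) U AX ¬error]: least fixpoint, start Z0 = Sat(AX ¬error) = {t0, t1, t3}, add states in Sat(busy ∨ error) with some successor in Z. Already a fixed point.
Sat(E[(busy ∨ error) U AX ¬error]) = {t0, t1, t3}
|Sat(E[(busy ∨ error) U AX ¬error])| = |{t0, t1, t3}| = 3.

3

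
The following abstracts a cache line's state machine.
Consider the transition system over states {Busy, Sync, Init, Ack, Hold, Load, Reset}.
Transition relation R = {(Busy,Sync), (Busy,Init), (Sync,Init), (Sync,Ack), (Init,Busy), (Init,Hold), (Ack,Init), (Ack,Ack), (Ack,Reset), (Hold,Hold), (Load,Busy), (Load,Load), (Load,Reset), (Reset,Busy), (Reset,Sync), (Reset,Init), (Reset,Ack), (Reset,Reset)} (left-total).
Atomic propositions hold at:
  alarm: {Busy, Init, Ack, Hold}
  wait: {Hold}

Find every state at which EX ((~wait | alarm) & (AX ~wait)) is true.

{Busy, Sync, Init, Ack, Load, Reset}

Sat(~wait) = {Busy, Sync, Init, Ack, Load, Reset}
Sat(~wait | alarm) = {Busy, Sync, Init, Ack, Hold, Load, Reset}
Sat(AX ~wait) = {s : every successor in {Busy, Sync, Init, Ack, Load, Reset}} = {Busy, Sync, Ack, Load, Reset}
Sat((~wait | alarm) & (AX ~wait)) = {Busy, Sync, Ack, Load, Reset}
Sat(EX ((~wait | alarm) & (AX ~wait))) = {s : some successor in {Busy, Sync, Ack, Load, Reset}} = {Busy, Sync, Init, Ack, Load, Reset}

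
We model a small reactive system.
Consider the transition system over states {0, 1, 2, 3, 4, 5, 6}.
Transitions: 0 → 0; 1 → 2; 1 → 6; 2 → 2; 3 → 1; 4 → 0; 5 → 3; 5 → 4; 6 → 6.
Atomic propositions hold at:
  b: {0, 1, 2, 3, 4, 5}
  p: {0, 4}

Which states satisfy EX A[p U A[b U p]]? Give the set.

A[b U p]: least fixpoint, start Z0 = Sat(p) = {0, 4}, add states in Sat(b) with every successor in Z. Already a fixed point.
Sat(A[b U p]) = {0, 4}
A[p U A[b U p]]: least fixpoint, start Z0 = Sat(A[b U p]) = {0, 4}, add states in Sat(p) with every successor in Z. Already a fixed point.
Sat(A[p U A[b U p]]) = {0, 4}
Sat(EX A[p U A[b U p]]) = {s : some successor in {0, 4}} = {0, 4, 5}

{0, 4, 5}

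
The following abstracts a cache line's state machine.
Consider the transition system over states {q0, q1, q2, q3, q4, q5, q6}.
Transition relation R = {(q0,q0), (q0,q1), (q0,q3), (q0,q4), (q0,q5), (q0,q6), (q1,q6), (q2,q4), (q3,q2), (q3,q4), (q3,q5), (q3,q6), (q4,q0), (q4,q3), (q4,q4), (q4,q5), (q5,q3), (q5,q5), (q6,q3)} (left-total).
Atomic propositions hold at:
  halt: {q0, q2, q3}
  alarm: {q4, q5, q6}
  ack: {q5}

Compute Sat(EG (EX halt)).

{q0, q3, q4, q5, q6}

Sat(EX halt) = {s : some successor in {q0, q2, q3}} = {q0, q3, q4, q5, q6}
EG (EX halt): greatest fixpoint, start Z0 = {q0, q3, q4, q5, q6}, keep only states in Sat with some successor in Z. Already a fixed point.
Sat(EG (EX halt)) = {q0, q3, q4, q5, q6}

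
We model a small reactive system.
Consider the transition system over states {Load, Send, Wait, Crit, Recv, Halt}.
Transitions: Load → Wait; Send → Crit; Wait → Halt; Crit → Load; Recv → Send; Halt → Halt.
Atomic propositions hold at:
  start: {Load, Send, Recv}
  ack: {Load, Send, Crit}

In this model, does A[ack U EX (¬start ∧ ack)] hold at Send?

Sat(¬start) = {Wait, Crit, Halt}
Sat(¬start ∧ ack) = {Crit}
Sat(EX (¬start ∧ ack)) = {s : some successor in {Crit}} = {Send}
A[ack U EX (¬start ∧ ack)]: least fixpoint, start Z0 = Sat(EX (¬start ∧ ack)) = {Send}, add states in Sat(ack) with every successor in Z. Already a fixed point.
Sat(A[ack U EX (¬start ∧ ack)]) = {Send}
Send ∈ Sat(A[ack U EX (¬start ∧ ack)]) = {Send}, so the formula holds at Send.

Yes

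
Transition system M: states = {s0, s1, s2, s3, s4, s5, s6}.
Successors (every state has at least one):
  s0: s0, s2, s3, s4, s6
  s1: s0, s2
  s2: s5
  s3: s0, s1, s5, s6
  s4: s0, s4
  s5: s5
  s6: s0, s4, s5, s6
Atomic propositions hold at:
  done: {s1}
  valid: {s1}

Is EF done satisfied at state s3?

EF done: least fixpoint, start Z0 = {s1}, add states with some successor in Z. Z1 = {s1, s3}; Z2 = {s0, s1, s3}; Z3 = {s0, s1, s3, s4, s6}; fixed.
Sat(EF done) = {s0, s1, s3, s4, s6}
s3 ∈ Sat(EF done) = {s0, s1, s3, s4, s6}, so the formula holds at s3.

Yes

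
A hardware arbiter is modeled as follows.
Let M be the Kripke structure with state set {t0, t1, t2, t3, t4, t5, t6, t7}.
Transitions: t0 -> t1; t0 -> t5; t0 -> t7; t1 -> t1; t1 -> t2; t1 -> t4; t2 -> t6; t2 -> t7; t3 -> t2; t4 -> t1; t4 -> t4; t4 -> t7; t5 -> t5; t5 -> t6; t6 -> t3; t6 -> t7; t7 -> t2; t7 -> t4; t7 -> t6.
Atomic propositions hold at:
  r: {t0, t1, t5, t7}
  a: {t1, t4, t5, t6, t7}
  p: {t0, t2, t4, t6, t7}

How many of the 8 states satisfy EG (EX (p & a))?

Sat(p & a) = {t4, t6, t7}
Sat(EX (p & a)) = {s : some successor in {t4, t6, t7}} = {t0, t1, t2, t4, t5, t6, t7}
EG (EX (p & a)): greatest fixpoint, start Z0 = {t0, t1, t2, t4, t5, t6, t7}, keep only states in Sat with some successor in Z. Already a fixed point.
Sat(EG (EX (p & a))) = {t0, t1, t2, t4, t5, t6, t7}
|Sat(EG (EX (p & a)))| = |{t0, t1, t2, t4, t5, t6, t7}| = 7.

7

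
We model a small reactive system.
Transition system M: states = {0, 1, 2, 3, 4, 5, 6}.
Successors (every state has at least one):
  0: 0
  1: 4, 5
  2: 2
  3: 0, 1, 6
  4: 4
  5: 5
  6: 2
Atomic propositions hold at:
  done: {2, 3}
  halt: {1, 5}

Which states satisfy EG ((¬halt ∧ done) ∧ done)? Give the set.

{2}

Sat(¬halt) = {0, 2, 3, 4, 6}
Sat(¬halt ∧ done) = {2, 3}
Sat((¬halt ∧ done) ∧ done) = {2, 3}
EG ((¬halt ∧ done) ∧ done): greatest fixpoint, start Z0 = {2, 3}, keep only states in Sat with some successor in Z. Z1 = {2}; fixed.
Sat(EG ((¬halt ∧ done) ∧ done)) = {2}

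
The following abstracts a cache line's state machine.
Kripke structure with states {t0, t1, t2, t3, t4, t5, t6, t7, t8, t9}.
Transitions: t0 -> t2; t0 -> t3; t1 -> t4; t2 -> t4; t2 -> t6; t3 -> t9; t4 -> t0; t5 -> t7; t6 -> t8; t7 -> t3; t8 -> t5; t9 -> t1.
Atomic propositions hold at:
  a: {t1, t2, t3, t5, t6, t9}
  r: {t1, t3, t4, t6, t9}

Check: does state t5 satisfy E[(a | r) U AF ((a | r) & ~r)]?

Yes

Sat(a | r) = {t1, t2, t3, t4, t5, t6, t9}
Sat(~r) = {t0, t2, t5, t7, t8}
Sat((a | r) & ~r) = {t2, t5}
AF ((a | r) & ~r): least fixpoint, start Z0 = {t2, t5}, add states with every successor in Z. Z1 = {t2, t5, t8}; Z2 = {t2, t5, t6, t8}; fixed.
Sat(AF ((a | r) & ~r)) = {t2, t5, t6, t8}
E[(a | r) U AF ((a | r) & ~r)]: least fixpoint, start Z0 = Sat(AF ((a | r) & ~r)) = {t2, t5, t6, t8}, add states in Sat(a | r) with some successor in Z. Already a fixed point.
Sat(E[(a | r) U AF ((a | r) & ~r)]) = {t2, t5, t6, t8}
t5 ∈ Sat(E[(a | r) U AF ((a | r) & ~r)]) = {t2, t5, t6, t8}, so the formula holds at t5.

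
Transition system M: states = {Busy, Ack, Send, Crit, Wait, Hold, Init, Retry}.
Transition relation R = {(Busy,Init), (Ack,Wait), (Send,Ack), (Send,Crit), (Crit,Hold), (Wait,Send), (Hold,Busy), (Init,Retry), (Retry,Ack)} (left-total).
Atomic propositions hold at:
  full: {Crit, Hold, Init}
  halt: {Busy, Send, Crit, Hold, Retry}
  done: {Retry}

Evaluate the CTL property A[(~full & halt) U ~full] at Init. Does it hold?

No

Sat(~full) = {Busy, Ack, Send, Wait, Retry}
Sat(~full & halt) = {Busy, Send, Retry}
A[(~full & halt) U ~full]: least fixpoint, start Z0 = Sat(~full) = {Busy, Ack, Send, Wait, Retry}, add states in Sat(~full & halt) with every successor in Z. Already a fixed point.
Sat(A[(~full & halt) U ~full]) = {Busy, Ack, Send, Wait, Retry}
Init ∉ Sat(A[(~full & halt) U ~full]) = {Busy, Ack, Send, Wait, Retry}, so the formula does not hold at Init.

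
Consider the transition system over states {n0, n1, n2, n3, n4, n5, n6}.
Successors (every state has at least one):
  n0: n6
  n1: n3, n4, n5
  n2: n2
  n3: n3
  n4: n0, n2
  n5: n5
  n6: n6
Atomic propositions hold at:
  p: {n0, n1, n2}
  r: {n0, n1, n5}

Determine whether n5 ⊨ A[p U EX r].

Yes

Sat(EX r) = {s : some successor in {n0, n1, n5}} = {n1, n4, n5}
A[p U EX r]: least fixpoint, start Z0 = Sat(EX r) = {n1, n4, n5}, add states in Sat(p) with every successor in Z. Already a fixed point.
Sat(A[p U EX r]) = {n1, n4, n5}
n5 ∈ Sat(A[p U EX r]) = {n1, n4, n5}, so the formula holds at n5.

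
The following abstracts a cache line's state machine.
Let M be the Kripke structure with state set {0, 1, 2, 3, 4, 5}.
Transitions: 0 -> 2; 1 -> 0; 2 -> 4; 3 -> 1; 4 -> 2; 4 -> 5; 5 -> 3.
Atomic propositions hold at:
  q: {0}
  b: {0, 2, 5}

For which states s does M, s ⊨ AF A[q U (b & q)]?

Sat(b & q) = {0}
A[q U (b & q)]: least fixpoint, start Z0 = Sat((b & q)) = {0}, add states in Sat(q) with every successor in Z. Already a fixed point.
Sat(A[q U (b & q)]) = {0}
AF A[q U (b & q)]: least fixpoint, start Z0 = {0}, add states with every successor in Z. Z1 = {0, 1}; Z2 = {0, 1, 3}; Z3 = {0, 1, 3, 5}; fixed.
Sat(AF A[q U (b & q)]) = {0, 1, 3, 5}

{0, 1, 3, 5}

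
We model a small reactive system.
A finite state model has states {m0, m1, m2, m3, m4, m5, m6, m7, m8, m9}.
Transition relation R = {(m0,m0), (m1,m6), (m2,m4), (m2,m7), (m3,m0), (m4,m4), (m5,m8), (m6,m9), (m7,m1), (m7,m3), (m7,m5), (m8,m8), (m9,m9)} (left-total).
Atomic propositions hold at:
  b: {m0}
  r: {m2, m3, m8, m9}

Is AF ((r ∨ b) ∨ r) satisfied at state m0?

Yes

Sat(r ∨ b) = {m0, m2, m3, m8, m9}
Sat((r ∨ b) ∨ r) = {m0, m2, m3, m8, m9}
AF ((r ∨ b) ∨ r): least fixpoint, start Z0 = {m0, m2, m3, m8, m9}, add states with every successor in Z. Z1 = {m0, m2, m3, m5, m6, m8, m9}; Z2 = {m0, m1, m2, m3, m5, m6, m8, m9}; Z3 = {m0, m1, m2, m3, m5, m6, m7, m8, m9}; fixed.
Sat(AF ((r ∨ b) ∨ r)) = {m0, m1, m2, m3, m5, m6, m7, m8, m9}
m0 ∈ Sat(AF ((r ∨ b) ∨ r)) = {m0, m1, m2, m3, m5, m6, m7, m8, m9}, so the formula holds at m0.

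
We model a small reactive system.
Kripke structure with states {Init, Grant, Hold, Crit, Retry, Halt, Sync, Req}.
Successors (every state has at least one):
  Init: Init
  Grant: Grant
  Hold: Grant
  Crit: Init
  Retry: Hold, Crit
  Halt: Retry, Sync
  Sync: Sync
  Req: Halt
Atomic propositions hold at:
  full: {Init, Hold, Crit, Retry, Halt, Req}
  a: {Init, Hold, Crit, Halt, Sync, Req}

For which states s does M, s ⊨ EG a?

{Init, Crit, Halt, Sync, Req}

EG a: greatest fixpoint, start Z0 = {Init, Hold, Crit, Halt, Sync, Req}, keep only states in Sat with some successor in Z. Z1 = {Init, Crit, Halt, Sync, Req}; fixed.
Sat(EG a) = {Init, Crit, Halt, Sync, Req}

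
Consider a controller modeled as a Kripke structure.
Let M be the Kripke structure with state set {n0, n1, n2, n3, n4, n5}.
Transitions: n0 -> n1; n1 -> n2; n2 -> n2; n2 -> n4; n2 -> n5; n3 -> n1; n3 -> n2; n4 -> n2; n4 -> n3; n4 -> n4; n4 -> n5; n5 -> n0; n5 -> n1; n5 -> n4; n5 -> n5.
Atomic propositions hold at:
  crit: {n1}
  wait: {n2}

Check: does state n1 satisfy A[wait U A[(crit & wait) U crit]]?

Sat(crit & wait) = ∅
A[(crit & wait) U crit]: least fixpoint, start Z0 = Sat(crit) = {n1}, add states in Sat(crit & wait) with every successor in Z. Already a fixed point.
Sat(A[(crit & wait) U crit]) = {n1}
A[wait U A[(crit & wait) U crit]]: least fixpoint, start Z0 = Sat(A[(crit & wait) U crit]) = {n1}, add states in Sat(wait) with every successor in Z. Already a fixed point.
Sat(A[wait U A[(crit & wait) U crit]]) = {n1}
n1 ∈ Sat(A[wait U A[(crit & wait) U crit]]) = {n1}, so the formula holds at n1.

Yes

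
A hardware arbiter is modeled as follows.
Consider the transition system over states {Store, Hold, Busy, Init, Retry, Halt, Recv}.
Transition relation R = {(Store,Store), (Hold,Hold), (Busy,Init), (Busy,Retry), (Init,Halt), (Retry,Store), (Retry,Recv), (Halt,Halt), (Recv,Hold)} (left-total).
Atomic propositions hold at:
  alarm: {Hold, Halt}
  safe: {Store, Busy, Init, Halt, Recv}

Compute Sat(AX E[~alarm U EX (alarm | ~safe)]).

{Hold, Busy, Init, Halt, Recv}

Sat(~alarm) = {Store, Busy, Init, Retry, Recv}
Sat(~safe) = {Hold, Retry}
Sat(alarm | ~safe) = {Hold, Retry, Halt}
Sat(EX (alarm | ~safe)) = {s : some successor in {Hold, Retry, Halt}} = {Hold, Busy, Init, Halt, Recv}
E[~alarm U EX (alarm | ~safe)]: least fixpoint, start Z0 = Sat(EX (alarm | ~safe)) = {Hold, Busy, Init, Halt, Recv}, add states in Sat(~alarm) with some successor in Z. Z1 = {Hold, Busy, Init, Retry, Halt, Recv}; fixed.
Sat(E[~alarm U EX (alarm | ~safe)]) = {Hold, Busy, Init, Retry, Halt, Recv}
Sat(AX E[~alarm U EX (alarm | ~safe)]) = {s : every successor in {Hold, Busy, Init, Retry, Halt, Recv}} = {Hold, Busy, Init, Halt, Recv}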